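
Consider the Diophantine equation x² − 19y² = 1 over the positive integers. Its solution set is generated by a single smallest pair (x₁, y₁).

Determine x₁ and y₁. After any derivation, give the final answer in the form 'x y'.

170 39

√19 = [4; 2,1,3,1,2,8, …], period ℓ=6 (even) → k=5
a_0=4:  p_0=4·1+0=4,  q_0=4·0+1=1
a_1=2:  p_1=2·4+1=9,  q_1=2·1+0=2
a_2=1:  p_2=1·9+4=13,  q_2=1·2+1=3
a_3=3:  p_3=3·13+9=48,  q_3=3·3+2=11
a_4=1:  p_4=1·48+13=61,  q_4=1·11+3=14
a_5=2:  p_5=2·61+48=170,  q_5=2·14+11=39
fundamental: x₁=170, y₁=39  (since 28900 − 19·1521 = 1)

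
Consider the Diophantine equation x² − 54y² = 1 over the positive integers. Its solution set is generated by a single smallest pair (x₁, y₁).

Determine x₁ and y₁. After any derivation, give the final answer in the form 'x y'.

d=54: √d = [7; 2,1,6,1,2,14] (ℓ=6, even), read p_5/q_5
k=0  a_k=7  p_k/q_k = 7/1
…
k=4  a_k=1  p_k/q_k = 169/23
k=5  a_k=2  p_k/q_k = 485/66
→ (485, 66).  Check: 485²=235225, 54·66²=235224, difference 1.

485 66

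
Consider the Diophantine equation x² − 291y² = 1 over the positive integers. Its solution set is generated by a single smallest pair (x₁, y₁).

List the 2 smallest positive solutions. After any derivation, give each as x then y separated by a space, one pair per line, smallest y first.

290 17
168199 9860

d=291: √d = [17; 17,34] (ℓ=2, even), read p_1/q_1
k=0  a_k=17  p_k/q_k = 17/1
k=1  a_k=17  p_k/q_k = 290/17
fundamental: x₁=290, y₁=17  (since 84100 − 291·289 = 1)
(x_2, y_2) = (290·290 + 291·17·17, 290·17 + 17·290) = (168199, 9860)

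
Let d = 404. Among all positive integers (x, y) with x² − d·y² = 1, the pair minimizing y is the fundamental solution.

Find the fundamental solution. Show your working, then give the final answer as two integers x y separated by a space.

201 10

√404 = [20; 10,40, …], period ℓ=2 (even) → k=1
a_0=20:  p_0=20·1+0=20,  q_0=20·0+1=1
a_1=10:  p_1=10·20+1=201,  q_1=10·1+0=10
→ (201, 10).  Check: 201²=40401, 404·10²=40400, difference 1.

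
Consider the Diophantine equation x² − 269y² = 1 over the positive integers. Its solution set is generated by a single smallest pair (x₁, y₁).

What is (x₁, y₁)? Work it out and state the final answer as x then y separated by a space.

13449 820

√269 → a₀=16, period (2,2,32); ℓ=3 odd so k=5
step 0: (16, 1)  from 16·(1,0) + (0,1)
…
step 2: (82, 5)  from 2·(33,2) + (16,1)
…
step 4: (5396, 329)  from 2·(2657,162) + (82,5)
step 5: (13449, 820)  from 2·(5396,329) + (2657,162)
fundamental: x₁=13449, y₁=820  (since 180875601 − 269·672400 = 1)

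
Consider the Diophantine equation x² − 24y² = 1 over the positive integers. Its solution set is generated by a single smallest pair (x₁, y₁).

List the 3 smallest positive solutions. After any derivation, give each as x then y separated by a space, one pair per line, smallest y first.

5 1
49 10
485 99

√24 = [4; 1,8, …], period ℓ=2 (even) → k=1
k=0  a_k=4  p_k/q_k = 4/1
k=1  a_k=1  p_k/q_k = 5/1
→ (5, 1).  Check: 5²=25, 24·1²=24, difference 1.
k=2:  x_2 = 5·5+24·1·1 = 49,  y_2 = 5·1+1·5 = 10
k=3:  x_3 = 5·49+24·1·10 = 485,  y_3 = 5·10+1·49 = 99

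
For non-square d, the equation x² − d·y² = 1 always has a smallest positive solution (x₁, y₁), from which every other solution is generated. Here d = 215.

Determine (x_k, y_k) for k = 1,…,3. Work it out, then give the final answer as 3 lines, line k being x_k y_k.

[14; 1,1,1,28] for √215; ℓ=4 ⇒ convergent index 3
a_0=14:  p_0=14·1+0=14,  q_0=14·0+1=1
a_1=1:  p_1=1·14+1=15,  q_1=1·1+0=1
a_2=1:  p_2=1·15+14=29,  q_2=1·1+1=2
a_3=1:  p_3=1·29+15=44,  q_3=1·2+1=3
fundamental: x₁=44, y₁=3  (since 1936 − 215·9 = 1)
k=2:  x_2 = 44·44+215·3·3 = 3871,  y_2 = 44·3+3·44 = 264
k=3:  x_3 = 44·3871+215·3·264 = 340604,  y_3 = 44·264+3·3871 = 23229

44 3
3871 264
340604 23229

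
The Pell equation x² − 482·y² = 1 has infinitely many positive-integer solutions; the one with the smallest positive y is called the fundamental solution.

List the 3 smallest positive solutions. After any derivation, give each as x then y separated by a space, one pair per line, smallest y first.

√482 = [21; 1,20,1,42, …], period ℓ=4 (even) → k=3
k=0  a_k=21  p_k/q_k = 21/1
…
k=2  a_k=20  p_k/q_k = 461/21
k=3  a_k=1  p_k/q_k = 483/22
fundamental: x₁=483, y₁=22  (since 233289 − 482·484 = 1)
k=2:  x_2 = 483·483+482·22·22 = 466577,  y_2 = 483·22+22·483 = 21252
k=3:  x_3 = 483·466577+482·22·21252 = 450712899,  y_3 = 483·21252+22·466577 = 20529410

483 22
466577 21252
450712899 20529410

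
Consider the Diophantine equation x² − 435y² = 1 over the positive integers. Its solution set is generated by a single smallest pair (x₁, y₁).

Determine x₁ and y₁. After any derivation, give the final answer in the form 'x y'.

146 7

[20; 1,5,1,40] for √435; ℓ=4 ⇒ convergent index 3
step 0: (20, 1)  from 20·(1,0) + (0,1)
…
step 2: (125, 6)  from 5·(21,1) + (20,1)
step 3: (146, 7)  from 1·(125,6) + (21,1)
(x₁, y₁) = (146, 7);  146² − 435·7² = 1 ✓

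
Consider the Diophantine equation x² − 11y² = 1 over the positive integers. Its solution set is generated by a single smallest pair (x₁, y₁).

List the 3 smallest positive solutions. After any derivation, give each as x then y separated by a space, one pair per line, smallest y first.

10 3
199 60
3970 1197

√11 = [3; 3,6, …], period ℓ=2 (even) → k=1
i=0: a=3 ⇒ p=3, q=1
i=1: a=3 ⇒ p=10, q=3
fundamental: x₁=10, y₁=3  (since 100 − 11·9 = 1)
k=2:  x_2 = 10·10+11·3·3 = 199,  y_2 = 10·3+3·10 = 60
k=3:  x_3 = 10·199+11·3·60 = 3970,  y_3 = 10·60+3·199 = 1197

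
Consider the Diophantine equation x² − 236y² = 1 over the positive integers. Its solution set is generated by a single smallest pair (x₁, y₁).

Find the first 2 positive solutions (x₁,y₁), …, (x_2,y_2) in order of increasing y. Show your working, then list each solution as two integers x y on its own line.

561799 36570
631236232801 41089978860

d=236: √d = [15; 2,1,3,5,1,6,1,5,3,1,2,30] (ℓ=12, even), read p_11/q_11
step 0: (15, 1)  from 15·(1,0) + (0,1)
…
step 4: (891, 58)  from 5·(169,11) + (46,3)
…
step 10: (203535, 13249)  from 1·(154729,10072) + (48806,3177)
step 11: (561799, 36570)  from 2·(203535,13249) + (154729,10072)
fundamental: x₁=561799, y₁=36570  (since 315618116401 − 236·1337364900 = 1)
(561799+36570√236)^2 = 631236232801 + 41089978860√236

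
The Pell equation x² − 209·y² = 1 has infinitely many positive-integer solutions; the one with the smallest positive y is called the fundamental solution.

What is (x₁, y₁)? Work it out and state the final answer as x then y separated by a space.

46551 3220

√209 → a₀=14, period (2,5,3,2,3,5,2,28); ℓ=8 even so k=7
i=0: a=14 ⇒ p=14, q=1
i=1: a=2 ⇒ p=29, q=2
i=2: a=5 ⇒ p=159, q=11
…
i=4: a=2 ⇒ p=1171, q=81
i=5: a=3 ⇒ p=4019, q=278
i=6: a=5 ⇒ p=21266, q=1471
i=7: a=2 ⇒ p=46551, q=3220
(x₁, y₁) = (46551, 3220);  46551² − 209·3220² = 1 ✓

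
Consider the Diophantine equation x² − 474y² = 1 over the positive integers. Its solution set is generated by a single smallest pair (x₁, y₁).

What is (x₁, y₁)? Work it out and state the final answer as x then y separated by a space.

193549 8890

d=474: √d = [21; 1,3,2,1,1,…,3,1,42] (ℓ=14, even), read p_13/q_13
step 0: (21, 1)  from 21·(1,0) + (0,1)
…
step 2: (87, 4)  from 3·(22,1) + (21,1)
…
step 11: (44218, 2031)  from 2·(16677,766) + (10864,499)
step 12: (149331, 6859)  from 3·(44218,2031) + (16677,766)
step 13: (193549, 8890)  from 1·(149331,6859) + (44218,2031)
(x₁, y₁) = (193549, 8890);  193549² − 474·8890² = 1 ✓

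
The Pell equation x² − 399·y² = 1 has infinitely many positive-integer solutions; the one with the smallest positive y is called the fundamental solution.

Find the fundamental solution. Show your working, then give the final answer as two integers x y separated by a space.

20 1

√399 = [19; 1,38, …], period ℓ=2 (even) → k=1
step 0: (19, 1)  from 19·(1,0) + (0,1)
step 1: (20, 1)  from 1·(19,1) + (1,0)
→ (20, 1).  Check: 20²=400, 399·1²=399, difference 1.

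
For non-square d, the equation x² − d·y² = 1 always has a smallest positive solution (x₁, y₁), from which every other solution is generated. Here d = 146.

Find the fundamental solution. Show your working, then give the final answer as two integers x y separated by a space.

[12; 12,24] for √146; ℓ=2 ⇒ convergent index 1
k=0  a_k=12  p_k/q_k = 12/1
k=1  a_k=12  p_k/q_k = 145/12
→ (145, 12).  Check: 145²=21025, 146·12²=21024, difference 1.

145 12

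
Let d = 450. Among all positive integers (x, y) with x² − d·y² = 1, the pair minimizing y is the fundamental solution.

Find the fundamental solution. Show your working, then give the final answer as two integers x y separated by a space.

√450 → a₀=21, period (4,1,2,4,2,1,4,42); ℓ=8 even so k=7
k=0  a_k=21  p_k/q_k = 21/1
k=1  a_k=4  p_k/q_k = 85/4
…
k=6  a_k=1  p_k/q_k = 4179/197
k=7  a_k=4  p_k/q_k = 19601/924
(x₁, y₁) = (19601, 924);  19601² − 450·924² = 1 ✓

19601 924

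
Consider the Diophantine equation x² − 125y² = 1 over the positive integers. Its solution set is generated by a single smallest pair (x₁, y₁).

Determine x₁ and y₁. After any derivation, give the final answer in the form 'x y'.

930249 83204

√125 → a₀=11, period (5,1,1,5,22); ℓ=5 odd so k=9
k=0  a_k=11  p_k/q_k = 11/1
k=1  a_k=5  p_k/q_k = 56/5
k=2  a_k=1  p_k/q_k = 67/6
k=3  a_k=1  p_k/q_k = 123/11
k=4  a_k=5  p_k/q_k = 682/61
…
k=7  a_k=1  p_k/q_k = 91444/8179
k=8  a_k=1  p_k/q_k = 167761/15005
k=9  a_k=5  p_k/q_k = 930249/83204
(x₁, y₁) = (930249, 83204);  930249² − 125·83204² = 1 ✓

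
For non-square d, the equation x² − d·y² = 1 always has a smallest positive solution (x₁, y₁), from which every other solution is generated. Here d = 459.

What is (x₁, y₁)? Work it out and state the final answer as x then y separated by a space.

d=459: √d = [21; 2,2,1,4,21,4,1,2,2,42] (ℓ=10, even), read p_9/q_9
i=0: a=21 ⇒ p=21, q=1
i=1: a=2 ⇒ p=43, q=2
i=2: a=2 ⇒ p=107, q=5
i=3: a=1 ⇒ p=150, q=7
i=4: a=4 ⇒ p=707, q=33
i=5: a=21 ⇒ p=14997, q=700
i=6: a=4 ⇒ p=60695, q=2833
i=7: a=1 ⇒ p=75692, q=3533
i=8: a=2 ⇒ p=212079, q=9899
i=9: a=2 ⇒ p=499850, q=23331
fundamental: x₁=499850, y₁=23331  (since 249850022500 − 459·544335561 = 1)

499850 23331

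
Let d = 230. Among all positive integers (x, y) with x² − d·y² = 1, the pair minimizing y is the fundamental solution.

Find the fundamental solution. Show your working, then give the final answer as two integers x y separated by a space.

d=230: √d = [15; 6,30] (ℓ=2, even), read p_1/q_1
step 0: (15, 1)  from 15·(1,0) + (0,1)
step 1: (91, 6)  from 6·(15,1) + (1,0)
→ (91, 6).  Check: 91²=8281, 230·6²=8280, difference 1.

91 6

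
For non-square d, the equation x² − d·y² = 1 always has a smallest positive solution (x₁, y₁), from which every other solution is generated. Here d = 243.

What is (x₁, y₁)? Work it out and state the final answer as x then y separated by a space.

[15; 1,1,2,3,15,3,2,1,1,30] for √243; ℓ=10 ⇒ convergent index 9
a_0=15:  p_0=15·1+0=15,  q_0=15·0+1=1
…
a_3=2:  p_3=2·31+16=78,  q_3=2·2+1=5
a_4=3:  p_4=3·78+31=265,  q_4=3·5+2=17
…
a_7=2:  p_7=2·12424+4053=28901,  q_7=2·797+260=1854
a_8=1:  p_8=1·28901+12424=41325,  q_8=1·1854+797=2651
a_9=1:  p_9=1·41325+28901=70226,  q_9=1·2651+1854=4505
fundamental: x₁=70226, y₁=4505  (since 4931691076 − 243·20295025 = 1)

70226 4505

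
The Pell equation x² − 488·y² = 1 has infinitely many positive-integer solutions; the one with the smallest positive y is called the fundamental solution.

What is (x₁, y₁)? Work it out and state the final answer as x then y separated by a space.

[22; 11,44] for √488; ℓ=2 ⇒ convergent index 1
k=0  a_k=22  p_k/q_k = 22/1
k=1  a_k=11  p_k/q_k = 243/11
→ (243, 11).  Check: 243²=59049, 488·11²=59048, difference 1.

243 11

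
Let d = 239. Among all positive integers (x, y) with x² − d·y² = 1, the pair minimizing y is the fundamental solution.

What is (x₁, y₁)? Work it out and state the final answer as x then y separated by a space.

6195120 400729

[15; 2,5,1,2,4,15,4,2,1,5,2,30] for √239; ℓ=12 ⇒ convergent index 11
step 0: (15, 1)  from 15·(1,0) + (0,1)
…
step 3: (201, 13)  from 1·(170,11) + (31,2)
step 4: (572, 37)  from 2·(201,13) + (170,11)
step 5: (2489, 161)  from 4·(572,37) + (201,13)
…
step 7: (154117, 9969)  from 4·(37907,2452) + (2489,161)
step 8: (346141, 22390)  from 2·(154117,9969) + (37907,2452)
…
step 10: (2847431, 184185)  from 5·(500258,32359) + (346141,22390)
step 11: (6195120, 400729)  from 2·(2847431,184185) + (500258,32359)
fundamental: x₁=6195120, y₁=400729  (since 38379511814400 − 239·160583731441 = 1)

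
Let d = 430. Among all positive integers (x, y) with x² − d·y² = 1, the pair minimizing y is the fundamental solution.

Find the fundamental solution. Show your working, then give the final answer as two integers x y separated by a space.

2862251 138030

d=430: √d = [20; 1,2,1,3,1,…,2,1,40] (ℓ=14, even), read p_13/q_13
k=0  a_k=20  p_k/q_k = 20/1
k=1  a_k=1  p_k/q_k = 21/1
…
k=3  a_k=1  p_k/q_k = 83/4
…
k=6  a_k=6  p_k/q_k = 2675/129
…
k=9  a_k=1  p_k/q_k = 155233/7486
…
k=12  a_k=2  p_k/q_k = 2107880/101651
k=13  a_k=1  p_k/q_k = 2862251/138030
→ (2862251, 138030).  Check: 2862251²=8192480787001, 430·138030²=8192480787000, difference 1.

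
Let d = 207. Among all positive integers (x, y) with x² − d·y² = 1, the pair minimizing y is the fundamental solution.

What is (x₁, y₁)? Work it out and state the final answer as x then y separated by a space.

1151 80

√207 = [14; 2,1,1,2,1,1,2,28, …], period ℓ=8 (even) → k=7
a_0=14:  p_0=14·1+0=14,  q_0=14·0+1=1
a_1=2:  p_1=2·14+1=29,  q_1=2·1+0=2
a_2=1:  p_2=1·29+14=43,  q_2=1·2+1=3
a_3=1:  p_3=1·43+29=72,  q_3=1·3+2=5
a_4=2:  p_4=2·72+43=187,  q_4=2·5+3=13
…
a_6=1:  p_6=1·259+187=446,  q_6=1·18+13=31
a_7=2:  p_7=2·446+259=1151,  q_7=2·31+18=80
→ (1151, 80).  Check: 1151²=1324801, 207·80²=1324800, difference 1.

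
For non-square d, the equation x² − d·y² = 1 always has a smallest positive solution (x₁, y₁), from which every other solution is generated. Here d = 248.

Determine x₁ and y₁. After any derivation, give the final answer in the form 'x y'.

d=248: √d = [15; 1,2,1,30] (ℓ=4, even), read p_3/q_3
step 0: (15, 1)  from 15·(1,0) + (0,1)
…
step 2: (47, 3)  from 2·(16,1) + (15,1)
step 3: (63, 4)  from 1·(47,3) + (16,1)
(x₁, y₁) = (63, 4);  63² − 248·4² = 1 ✓

63 4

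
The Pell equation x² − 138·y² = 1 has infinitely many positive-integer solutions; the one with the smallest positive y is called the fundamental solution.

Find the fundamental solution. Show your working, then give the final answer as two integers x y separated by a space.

47 4

√138 = [11; 1,2,1,22, …], period ℓ=4 (even) → k=3
i=0: a=11 ⇒ p=11, q=1
i=1: a=1 ⇒ p=12, q=1
i=2: a=2 ⇒ p=35, q=3
i=3: a=1 ⇒ p=47, q=4
(x₁, y₁) = (47, 4);  47² − 138·4² = 1 ✓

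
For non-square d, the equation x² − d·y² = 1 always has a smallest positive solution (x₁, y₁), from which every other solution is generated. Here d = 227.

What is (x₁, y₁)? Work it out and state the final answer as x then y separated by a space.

d=227: √d = [15; 15,30] (ℓ=2, even), read p_1/q_1
k=0  a_k=15  p_k/q_k = 15/1
k=1  a_k=15  p_k/q_k = 226/15
fundamental: x₁=226, y₁=15  (since 51076 − 227·225 = 1)

226 15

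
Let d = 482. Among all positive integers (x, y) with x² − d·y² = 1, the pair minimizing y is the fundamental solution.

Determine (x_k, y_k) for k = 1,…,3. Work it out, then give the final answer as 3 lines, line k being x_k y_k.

483 22
466577 21252
450712899 20529410

[21; 1,20,1,42] for √482; ℓ=4 ⇒ convergent index 3
step 0: (21, 1)  from 21·(1,0) + (0,1)
…
step 2: (461, 21)  from 20·(22,1) + (21,1)
step 3: (483, 22)  from 1·(461,21) + (22,1)
fundamental: x₁=483, y₁=22  (since 233289 − 482·484 = 1)
k=2:  x_2 = 483·483+482·22·22 = 466577,  y_2 = 483·22+22·483 = 21252
k=3:  x_3 = 483·466577+482·22·21252 = 450712899,  y_3 = 483·21252+22·466577 = 20529410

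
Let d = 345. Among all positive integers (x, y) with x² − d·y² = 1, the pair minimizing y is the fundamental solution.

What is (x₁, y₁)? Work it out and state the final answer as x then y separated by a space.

6761 364

√345 = [18; 1,1,2,1,6,1,2,1,1,36, …], period ℓ=10 (even) → k=9
a_0=18:  p_0=18·1+0=18,  q_0=18·0+1=1
a_1=1:  p_1=1·18+1=19,  q_1=1·1+0=1
…
a_4=1:  p_4=1·93+37=130,  q_4=1·5+2=7
…
a_6=1:  p_6=1·873+130=1003,  q_6=1·47+7=54
…
a_8=1:  p_8=1·2879+1003=3882,  q_8=1·155+54=209
a_9=1:  p_9=1·3882+2879=6761,  q_9=1·209+155=364
(x₁, y₁) = (6761, 364);  6761² − 345·364² = 1 ✓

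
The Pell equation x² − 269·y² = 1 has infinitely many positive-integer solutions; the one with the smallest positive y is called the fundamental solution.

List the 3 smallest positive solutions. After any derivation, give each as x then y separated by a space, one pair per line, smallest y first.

d=269: √d = [16; 2,2,32] (ℓ=3, odd), read p_5/q_5
k=0  a_k=16  p_k/q_k = 16/1
k=1  a_k=2  p_k/q_k = 33/2
k=2  a_k=2  p_k/q_k = 82/5
k=3  a_k=32  p_k/q_k = 2657/162
k=4  a_k=2  p_k/q_k = 5396/329
k=5  a_k=2  p_k/q_k = 13449/820
(x₁, y₁) = (13449, 820);  13449² − 269·820² = 1 ✓
(13449+820√269)^2 = 361751201 + 22056360√269
(13449+820√269)^3 = 9730383791049 + 593271970460√269

13449 820
361751201 22056360
9730383791049 593271970460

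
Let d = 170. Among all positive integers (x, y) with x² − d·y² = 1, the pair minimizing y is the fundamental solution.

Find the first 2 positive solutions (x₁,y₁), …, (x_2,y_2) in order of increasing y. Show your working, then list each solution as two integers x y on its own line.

√170 = [13; 26, …], period ℓ=1 (odd) → k=1
i=0: a=13 ⇒ p=13, q=1
i=1: a=26 ⇒ p=339, q=26
→ (339, 26).  Check: 339²=114921, 170·26²=114920, difference 1.
(x_2, y_2) = (339·339 + 170·26·26, 339·26 + 26·339) = (229841, 17628)

339 26
229841 17628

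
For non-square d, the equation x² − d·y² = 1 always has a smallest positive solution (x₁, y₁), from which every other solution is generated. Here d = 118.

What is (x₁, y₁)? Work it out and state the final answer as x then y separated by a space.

[10; 1,6,3,2,10,2,3,6,1,20] for √118; ℓ=10 ⇒ convergent index 9
i=0: a=10 ⇒ p=10, q=1
…
i=3: a=3 ⇒ p=239, q=22
…
i=5: a=10 ⇒ p=5779, q=532
i=6: a=2 ⇒ p=12112, q=1115
…
i=8: a=6 ⇒ p=264802, q=24377
i=9: a=1 ⇒ p=306917, q=28254
(x₁, y₁) = (306917, 28254);  306917² − 118·28254² = 1 ✓

306917 28254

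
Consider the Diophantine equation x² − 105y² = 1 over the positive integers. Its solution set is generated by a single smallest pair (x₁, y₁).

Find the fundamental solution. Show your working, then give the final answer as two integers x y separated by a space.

41 4

√105 = [10; 4,20, …], period ℓ=2 (even) → k=1
step 0: (10, 1)  from 10·(1,0) + (0,1)
step 1: (41, 4)  from 4·(10,1) + (1,0)
fundamental: x₁=41, y₁=4  (since 1681 − 105·16 = 1)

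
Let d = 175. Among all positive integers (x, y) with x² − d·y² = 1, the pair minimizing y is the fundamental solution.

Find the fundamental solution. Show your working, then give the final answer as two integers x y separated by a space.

√175 = [13; 4,2,1,2,4,26, …], period ℓ=6 (even) → k=5
i=0: a=13 ⇒ p=13, q=1
i=1: a=4 ⇒ p=53, q=4
i=2: a=2 ⇒ p=119, q=9
i=3: a=1 ⇒ p=172, q=13
i=4: a=2 ⇒ p=463, q=35
i=5: a=4 ⇒ p=2024, q=153
(x₁, y₁) = (2024, 153);  2024² − 175·153² = 1 ✓

2024 153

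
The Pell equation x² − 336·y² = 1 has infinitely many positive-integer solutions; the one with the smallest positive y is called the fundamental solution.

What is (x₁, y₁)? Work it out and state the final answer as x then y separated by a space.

55 3

d=336: √d = [18; 3,36] (ℓ=2, even), read p_1/q_1
a_0=18:  p_0=18·1+0=18,  q_0=18·0+1=1
a_1=3:  p_1=3·18+1=55,  q_1=3·1+0=3
fundamental: x₁=55, y₁=3  (since 3025 − 336·9 = 1)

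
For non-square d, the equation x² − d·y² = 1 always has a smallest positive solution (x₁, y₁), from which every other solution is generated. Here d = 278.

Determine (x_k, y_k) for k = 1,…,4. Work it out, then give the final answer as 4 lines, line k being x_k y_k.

d=278: √d = [16; 1,2,16,2,1,32] (ℓ=6, even), read p_5/q_5
step 0: (16, 1)  from 16·(1,0) + (0,1)
step 1: (17, 1)  from 1·(16,1) + (1,0)
…
step 4: (1684, 101)  from 2·(817,49) + (50,3)
step 5: (2501, 150)  from 1·(1684,101) + (817,49)
fundamental: x₁=2501, y₁=150  (since 6255001 − 278·22500 = 1)
n=2: (2501,150)∘(2501,150) = (2501·2501+278·150·150, 2501·150+150·2501) = (12510001,750300)
n=3: (12510001,750300)∘(2501,150) = (2501·12510001+278·150·750300, 2501·750300+150·12510001) = (62575022501,3753000450)
n=4: (62575022501,3753000450)∘(2501,150) = (2501·62575022501+278·150·3753000450, 2501·3753000450+150·62575022501) = (313000250040001,18772507500600)

2501 150
12510001 750300
62575022501 3753000450
313000250040001 18772507500600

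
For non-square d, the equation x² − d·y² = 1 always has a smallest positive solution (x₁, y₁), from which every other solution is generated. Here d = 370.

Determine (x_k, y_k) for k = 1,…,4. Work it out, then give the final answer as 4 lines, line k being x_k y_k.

213859 11118
91471343761 4755368724
39123940210553539 2033956799880714
16734013458886067250241 869959934526623861928

√370 → a₀=19, period (4,4,38); ℓ=3 odd so k=5
k=0  a_k=19  p_k/q_k = 19/1
…
k=2  a_k=4  p_k/q_k = 327/17
…
k=4  a_k=4  p_k/q_k = 50339/2617
k=5  a_k=4  p_k/q_k = 213859/11118
(x₁, y₁) = (213859, 11118);  213859² − 370·11118² = 1 ✓
k=2:  x_2 = 213859·213859+370·11118·11118 = 91471343761,  y_2 = 213859·11118+11118·213859 = 4755368724
k=3:  x_3 = 213859·91471343761+370·11118·4755368724 = 39123940210553539,  y_3 = 213859·4755368724+11118·91471343761 = 2033956799880714
k=4:  x_4 = 213859·39123940210553539+370·11118·2033956799880714 = 16734013458886067250241,  y_4 = 213859·2033956799880714+11118·39123940210553539 = 869959934526623861928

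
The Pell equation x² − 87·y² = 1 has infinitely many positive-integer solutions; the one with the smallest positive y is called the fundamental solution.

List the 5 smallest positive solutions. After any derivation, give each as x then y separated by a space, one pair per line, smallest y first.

28 3
1567 168
87724 9405
4910977 526512
274926988 29475267

d=87: √d = [9; 3,18] (ℓ=2, even), read p_1/q_1
step 0: (9, 1)  from 9·(1,0) + (0,1)
step 1: (28, 3)  from 3·(9,1) + (1,0)
→ (28, 3).  Check: 28²=784, 87·3²=783, difference 1.
(28+3√87)^2 = 1567 + 168√87
(28+3√87)^3 = 87724 + 9405√87
(28+3√87)^4 = 4910977 + 526512√87
(28+3√87)^5 = 274926988 + 29475267√87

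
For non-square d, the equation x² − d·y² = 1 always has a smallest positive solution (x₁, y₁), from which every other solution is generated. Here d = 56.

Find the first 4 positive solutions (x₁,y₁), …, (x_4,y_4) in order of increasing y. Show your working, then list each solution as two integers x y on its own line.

15 2
449 60
13455 1798
403201 53880

√56 = [7; 2,14, …], period ℓ=2 (even) → k=1
k=0  a_k=7  p_k/q_k = 7/1
k=1  a_k=2  p_k/q_k = 15/2
→ (15, 2).  Check: 15²=225, 56·2²=224, difference 1.
(x_2, y_2) = (15·15 + 56·2·2, 15·2 + 2·15) = (449, 60)
(x_3, y_3) = (15·449 + 56·2·60, 15·60 + 2·449) = (13455, 1798)
(x_4, y_4) = (15·13455 + 56·2·1798, 15·1798 + 2·13455) = (403201, 53880)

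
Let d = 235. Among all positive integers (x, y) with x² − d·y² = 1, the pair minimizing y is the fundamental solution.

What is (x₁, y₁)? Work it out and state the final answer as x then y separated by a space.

d=235: √d = [15; 3,30] (ℓ=2, even), read p_1/q_1
k=0  a_k=15  p_k/q_k = 15/1
k=1  a_k=3  p_k/q_k = 46/3
fundamental: x₁=46, y₁=3  (since 2116 − 235·9 = 1)

46 3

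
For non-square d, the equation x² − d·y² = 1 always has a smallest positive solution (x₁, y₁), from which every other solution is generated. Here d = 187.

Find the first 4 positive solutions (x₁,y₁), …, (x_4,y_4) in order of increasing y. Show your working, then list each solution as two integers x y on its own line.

1682 123
5658247 413772
19034341226 1391928885
64031518226017 4682448355368

√187 → a₀=13, period (1,2,13,2,1,26); ℓ=6 even so k=5
a_0=13:  p_0=13·1+0=13,  q_0=13·0+1=1
a_1=1:  p_1=1·13+1=14,  q_1=1·1+0=1
a_2=2:  p_2=2·14+13=41,  q_2=2·1+1=3
a_3=13:  p_3=13·41+14=547,  q_3=13·3+1=40
a_4=2:  p_4=2·547+41=1135,  q_4=2·40+3=83
a_5=1:  p_5=1·1135+547=1682,  q_5=1·83+40=123
(x₁, y₁) = (1682, 123);  1682² − 187·123² = 1 ✓
(1682+123√187)^2 = 5658247 + 413772√187
(1682+123√187)^3 = 19034341226 + 1391928885√187
(1682+123√187)^4 = 64031518226017 + 4682448355368√187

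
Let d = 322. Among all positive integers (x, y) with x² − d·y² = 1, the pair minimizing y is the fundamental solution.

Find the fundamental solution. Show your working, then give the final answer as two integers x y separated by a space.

√322 → a₀=17, period (1,16,1,34); ℓ=4 even so k=3
k=0  a_k=17  p_k/q_k = 17/1
k=1  a_k=1  p_k/q_k = 18/1
k=2  a_k=16  p_k/q_k = 305/17
k=3  a_k=1  p_k/q_k = 323/18
→ (323, 18).  Check: 323²=104329, 322·18²=104328, difference 1.

323 18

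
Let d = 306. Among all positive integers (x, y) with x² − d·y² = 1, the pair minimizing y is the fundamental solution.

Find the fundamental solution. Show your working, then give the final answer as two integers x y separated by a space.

35 2

d=306: √d = [17; 2,34] (ℓ=2, even), read p_1/q_1
i=0: a=17 ⇒ p=17, q=1
i=1: a=2 ⇒ p=35, q=2
→ (35, 2).  Check: 35²=1225, 306·2²=1224, difference 1.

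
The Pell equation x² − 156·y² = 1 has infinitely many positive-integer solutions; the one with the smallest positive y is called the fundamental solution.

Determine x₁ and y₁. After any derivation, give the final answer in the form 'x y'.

d=156: √d = [12; 2,24] (ℓ=2, even), read p_1/q_1
k=0  a_k=12  p_k/q_k = 12/1
k=1  a_k=2  p_k/q_k = 25/2
(x₁, y₁) = (25, 2);  25² − 156·2² = 1 ✓

25 2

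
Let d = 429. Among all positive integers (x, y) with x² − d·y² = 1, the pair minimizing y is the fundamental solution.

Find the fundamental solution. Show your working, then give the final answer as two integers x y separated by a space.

√429 → a₀=20, period (1,2,2,9,1,12,1,9,2,2,1,40); ℓ=12 even so k=11
a_0=20:  p_0=20·1+0=20,  q_0=20·0+1=1
a_1=1:  p_1=1·20+1=21,  q_1=1·1+0=1
a_2=2:  p_2=2·21+20=62,  q_2=2·1+1=3
…
a_5=1:  p_5=1·1367+145=1512,  q_5=1·66+7=73
…
a_10=2:  p_10=2·438459+208718=1085636,  q_10=2·21169+10077=52415
a_11=1:  p_11=1·1085636+438459=1524095,  q_11=1·52415+21169=73584
(x₁, y₁) = (1524095, 73584);  1524095² − 429·73584² = 1 ✓

1524095 73584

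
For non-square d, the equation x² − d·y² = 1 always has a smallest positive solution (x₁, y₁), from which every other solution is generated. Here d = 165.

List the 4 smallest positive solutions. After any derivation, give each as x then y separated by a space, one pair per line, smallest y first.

1079 84
2328481 181272
5024860919 391184892
10843647534721 844176815664

√165 = [12; 1,5,2,5,1,24, …], period ℓ=6 (even) → k=5
step 0: (12, 1)  from 12·(1,0) + (0,1)
…
step 2: (77, 6)  from 5·(13,1) + (12,1)
step 3: (167, 13)  from 2·(77,6) + (13,1)
step 4: (912, 71)  from 5·(167,13) + (77,6)
step 5: (1079, 84)  from 1·(912,71) + (167,13)
(x₁, y₁) = (1079, 84);  1079² − 165·84² = 1 ✓
(x_2, y_2) = (1079·1079 + 165·84·84, 1079·84 + 84·1079) = (2328481, 181272)
(x_3, y_3) = (1079·2328481 + 165·84·181272, 1079·181272 + 84·2328481) = (5024860919, 391184892)
(x_4, y_4) = (1079·5024860919 + 165·84·391184892, 1079·391184892 + 84·5024860919) = (10843647534721, 844176815664)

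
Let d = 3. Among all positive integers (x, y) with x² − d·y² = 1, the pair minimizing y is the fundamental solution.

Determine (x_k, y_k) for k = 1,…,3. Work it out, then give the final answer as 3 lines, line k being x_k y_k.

2 1
7 4
26 15

d=3: √d = [1; 1,2] (ℓ=2, even), read p_1/q_1
a_0=1:  p_0=1·1+0=1,  q_0=1·0+1=1
a_1=1:  p_1=1·1+1=2,  q_1=1·1+0=1
→ (2, 1).  Check: 2²=4, 3·1²=3, difference 1.
(x_2, y_2) = (2·2 + 3·1·1, 2·1 + 1·2) = (7, 4)
(x_3, y_3) = (2·7 + 3·1·4, 2·4 + 1·7) = (26, 15)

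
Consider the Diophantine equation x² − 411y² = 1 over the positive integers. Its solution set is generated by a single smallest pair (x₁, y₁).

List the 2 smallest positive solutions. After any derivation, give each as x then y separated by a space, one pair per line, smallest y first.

49730 2453
4946145799 243975380

d=411: √d = [20; 3,1,1,1,19,1,1,1,3,40] (ℓ=10, even), read p_9/q_9
i=0: a=20 ⇒ p=20, q=1
i=1: a=3 ⇒ p=61, q=3
…
i=3: a=1 ⇒ p=142, q=7
…
i=5: a=19 ⇒ p=4379, q=216
…
i=7: a=1 ⇒ p=8981, q=443
i=8: a=1 ⇒ p=13583, q=670
i=9: a=3 ⇒ p=49730, q=2453
(x₁, y₁) = (49730, 2453);  49730² − 411·2453² = 1 ✓
(x_2, y_2) = (49730·49730 + 411·2453·2453, 49730·2453 + 2453·49730) = (4946145799, 243975380)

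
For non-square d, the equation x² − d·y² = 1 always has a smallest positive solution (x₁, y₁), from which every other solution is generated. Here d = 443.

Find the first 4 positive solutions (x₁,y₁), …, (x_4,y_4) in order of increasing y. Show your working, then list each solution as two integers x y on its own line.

442 21
390727 18564
345402226 16410555
305335177057 14506912056

[21; 21,42] for √443; ℓ=2 ⇒ convergent index 1
k=0  a_k=21  p_k/q_k = 21/1
k=1  a_k=21  p_k/q_k = 442/21
(x₁, y₁) = (442, 21);  442² − 443·21² = 1 ✓
(442+21√443)^2 = 390727 + 18564√443
(442+21√443)^3 = 345402226 + 16410555√443
(442+21√443)^4 = 305335177057 + 14506912056√443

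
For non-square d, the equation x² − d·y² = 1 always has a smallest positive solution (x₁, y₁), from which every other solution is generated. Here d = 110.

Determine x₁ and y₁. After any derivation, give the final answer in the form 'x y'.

d=110: √d = [10; 2,20] (ℓ=2, even), read p_1/q_1
i=0: a=10 ⇒ p=10, q=1
i=1: a=2 ⇒ p=21, q=2
→ (21, 2).  Check: 21²=441, 110·2²=440, difference 1.

21 2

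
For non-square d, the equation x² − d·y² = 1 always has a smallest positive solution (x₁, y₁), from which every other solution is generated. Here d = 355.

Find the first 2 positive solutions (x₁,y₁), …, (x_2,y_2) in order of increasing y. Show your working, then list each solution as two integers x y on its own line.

[18; 1,5,3,3,1,6,1,3,3,5,1,36] for √355; ℓ=12 ⇒ convergent index 11
i=0: a=18 ⇒ p=18, q=1
…
i=4: a=3 ⇒ p=1187, q=63
i=5: a=1 ⇒ p=1545, q=82
…
i=8: a=3 ⇒ p=46463, q=2466
…
i=10: a=5 ⇒ p=803418, q=42641
i=11: a=1 ⇒ p=954809, q=50676
fundamental: x₁=954809, y₁=50676  (since 911660226481 − 355·2568056976 = 1)
n=2: (954809,50676)∘(954809,50676) = (954809·954809+355·50676·50676, 954809·50676+50676·954809) = (1823320452961,96771801768)

954809 50676
1823320452961 96771801768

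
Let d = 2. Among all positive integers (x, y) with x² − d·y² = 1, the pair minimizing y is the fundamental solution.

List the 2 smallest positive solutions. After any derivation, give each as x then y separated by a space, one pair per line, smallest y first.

[1; 2] for √2; ℓ=1 ⇒ convergent index 1
step 0: (1, 1)  from 1·(1,0) + (0,1)
step 1: (3, 2)  from 2·(1,1) + (1,0)
→ (3, 2).  Check: 3²=9, 2·2²=8, difference 1.
(3+2√2)^2 = 17 + 12√2

3 2
17 12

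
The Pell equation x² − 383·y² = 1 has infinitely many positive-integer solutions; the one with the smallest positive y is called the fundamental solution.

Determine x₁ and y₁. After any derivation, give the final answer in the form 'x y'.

18768 959

d=383: √d = [19; 1,1,3,19,3,1,1,38] (ℓ=8, even), read p_7/q_7
i=0: a=19 ⇒ p=19, q=1
i=1: a=1 ⇒ p=20, q=1
i=2: a=1 ⇒ p=39, q=2
i=3: a=3 ⇒ p=137, q=7
i=4: a=19 ⇒ p=2642, q=135
…
i=6: a=1 ⇒ p=10705, q=547
i=7: a=1 ⇒ p=18768, q=959
→ (18768, 959).  Check: 18768²=352237824, 383·959²=352237823, difference 1.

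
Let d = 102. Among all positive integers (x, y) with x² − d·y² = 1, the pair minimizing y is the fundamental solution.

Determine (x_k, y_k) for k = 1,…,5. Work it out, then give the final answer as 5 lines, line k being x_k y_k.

101 10
20401 2020
4120901 408030
832401601 82420040
168141002501 16648440050

[10; 10,20] for √102; ℓ=2 ⇒ convergent index 1
k=0  a_k=10  p_k/q_k = 10/1
k=1  a_k=10  p_k/q_k = 101/10
→ (101, 10).  Check: 101²=10201, 102·10²=10200, difference 1.
(x_2, y_2) = (101·101 + 102·10·10, 101·10 + 10·101) = (20401, 2020)
(x_3, y_3) = (101·20401 + 102·10·2020, 101·2020 + 10·20401) = (4120901, 408030)
(x_4, y_4) = (101·4120901 + 102·10·408030, 101·408030 + 10·4120901) = (832401601, 82420040)
(x_5, y_5) = (101·832401601 + 102·10·82420040, 101·82420040 + 10·832401601) = (168141002501, 16648440050)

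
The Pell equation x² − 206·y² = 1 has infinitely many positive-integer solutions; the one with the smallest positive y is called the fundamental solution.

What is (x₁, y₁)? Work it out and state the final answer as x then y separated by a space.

59535 4148

√206 → a₀=14, period (2,1,5,14,5,1,2,28); ℓ=8 even so k=7
i=0: a=14 ⇒ p=14, q=1
…
i=2: a=1 ⇒ p=43, q=3
i=3: a=5 ⇒ p=244, q=17
…
i=5: a=5 ⇒ p=17539, q=1222
i=6: a=1 ⇒ p=20998, q=1463
i=7: a=2 ⇒ p=59535, q=4148
(x₁, y₁) = (59535, 4148);  59535² − 206·4148² = 1 ✓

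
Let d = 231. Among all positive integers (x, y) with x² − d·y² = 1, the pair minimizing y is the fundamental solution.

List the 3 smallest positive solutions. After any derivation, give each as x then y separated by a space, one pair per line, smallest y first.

[15; 5,30] for √231; ℓ=2 ⇒ convergent index 1
k=0  a_k=15  p_k/q_k = 15/1
k=1  a_k=5  p_k/q_k = 76/5
→ (76, 5).  Check: 76²=5776, 231·5²=5775, difference 1.
(76+5√231)^2 = 11551 + 760√231
(76+5√231)^3 = 1755676 + 115515√231

76 5
11551 760
1755676 115515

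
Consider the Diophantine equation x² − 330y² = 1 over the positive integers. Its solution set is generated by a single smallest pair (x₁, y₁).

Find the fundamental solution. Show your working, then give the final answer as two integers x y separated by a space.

√330 → a₀=18, period (6,36); ℓ=2 even so k=1
i=0: a=18 ⇒ p=18, q=1
i=1: a=6 ⇒ p=109, q=6
fundamental: x₁=109, y₁=6  (since 11881 − 330·36 = 1)

109 6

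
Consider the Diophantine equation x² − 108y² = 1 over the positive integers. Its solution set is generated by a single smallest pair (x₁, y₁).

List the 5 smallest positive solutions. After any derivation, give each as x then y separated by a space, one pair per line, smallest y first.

√108 = [10; 2,1,1,4,1,1,2,20, …], period ℓ=8 (even) → k=7
step 0: (10, 1)  from 10·(1,0) + (0,1)
step 1: (21, 2)  from 2·(10,1) + (1,0)
…
step 3: (52, 5)  from 1·(31,3) + (21,2)
…
step 6: (530, 51)  from 1·(291,28) + (239,23)
step 7: (1351, 130)  from 2·(530,51) + (291,28)
→ (1351, 130).  Check: 1351²=1825201, 108·130²=1825200, difference 1.
n=2: (1351,130)∘(1351,130) = (1351·1351+108·130·130, 1351·130+130·1351) = (3650401,351260)
n=3: (3650401,351260)∘(1351,130) = (1351·3650401+108·130·351260, 1351·351260+130·3650401) = (9863382151,949104390)
n=4: (9863382151,949104390)∘(1351,130) = (1351·9863382151+108·130·949104390, 1351·949104390+130·9863382151) = (26650854921601,2564479710520)
n=5: (26650854921601,2564479710520)∘(1351,130) = (1351·26650854921601+108·130·2564479710520, 1351·2564479710520+130·26650854921601) = (72010600134783751,6929223228720650)

1351 130
3650401 351260
9863382151 949104390
26650854921601 2564479710520
72010600134783751 6929223228720650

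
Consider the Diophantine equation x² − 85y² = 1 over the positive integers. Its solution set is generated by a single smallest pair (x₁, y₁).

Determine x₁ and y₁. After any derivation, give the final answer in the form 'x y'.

285769 30996

[9; 4,1,1,4,18] for √85; ℓ=5 ⇒ convergent index 9
i=0: a=9 ⇒ p=9, q=1
i=1: a=4 ⇒ p=37, q=4
i=2: a=1 ⇒ p=46, q=5
…
i=4: a=4 ⇒ p=378, q=41
…
i=6: a=4 ⇒ p=27926, q=3029
i=7: a=1 ⇒ p=34813, q=3776
i=8: a=1 ⇒ p=62739, q=6805
i=9: a=4 ⇒ p=285769, q=30996
fundamental: x₁=285769, y₁=30996  (since 81663921361 − 85·960752016 = 1)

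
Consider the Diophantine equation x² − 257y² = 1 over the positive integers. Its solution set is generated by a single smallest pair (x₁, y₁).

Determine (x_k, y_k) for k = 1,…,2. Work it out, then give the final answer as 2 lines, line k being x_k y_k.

513 32
526337 32832

√257 → a₀=16, period (32); ℓ=1 odd so k=1
k=0  a_k=16  p_k/q_k = 16/1
k=1  a_k=32  p_k/q_k = 513/32
(x₁, y₁) = (513, 32);  513² − 257·32² = 1 ✓
(x_2, y_2) = (513·513 + 257·32·32, 513·32 + 32·513) = (526337, 32832)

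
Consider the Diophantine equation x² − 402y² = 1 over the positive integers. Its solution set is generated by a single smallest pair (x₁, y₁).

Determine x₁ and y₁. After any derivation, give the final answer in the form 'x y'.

401 20

√402 → a₀=20, period (20,40); ℓ=2 even so k=1
k=0  a_k=20  p_k/q_k = 20/1
k=1  a_k=20  p_k/q_k = 401/20
→ (401, 20).  Check: 401²=160801, 402·20²=160800, difference 1.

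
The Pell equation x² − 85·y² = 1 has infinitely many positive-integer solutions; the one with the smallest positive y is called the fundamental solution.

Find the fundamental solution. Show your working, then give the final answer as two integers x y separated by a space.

√85 → a₀=9, period (4,1,1,4,18); ℓ=5 odd so k=9
k=0  a_k=9  p_k/q_k = 9/1
k=1  a_k=4  p_k/q_k = 37/4
…
k=3  a_k=1  p_k/q_k = 83/9
k=4  a_k=4  p_k/q_k = 378/41
k=5  a_k=18  p_k/q_k = 6887/747
k=6  a_k=4  p_k/q_k = 27926/3029
k=7  a_k=1  p_k/q_k = 34813/3776
k=8  a_k=1  p_k/q_k = 62739/6805
k=9  a_k=4  p_k/q_k = 285769/30996
(x₁, y₁) = (285769, 30996);  285769² − 85·30996² = 1 ✓

285769 30996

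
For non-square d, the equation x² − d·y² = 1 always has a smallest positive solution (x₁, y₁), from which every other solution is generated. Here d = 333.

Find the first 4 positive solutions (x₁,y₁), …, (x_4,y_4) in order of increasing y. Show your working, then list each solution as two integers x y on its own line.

73 4
10657 584
1555849 85260
227143297 12447376

√333 = [18; 4,36, …], period ℓ=2 (even) → k=1
k=0  a_k=18  p_k/q_k = 18/1
k=1  a_k=4  p_k/q_k = 73/4
fundamental: x₁=73, y₁=4  (since 5329 − 333·16 = 1)
(73+4√333)^2 = 10657 + 584√333
(73+4√333)^3 = 1555849 + 85260√333
(73+4√333)^4 = 227143297 + 12447376√333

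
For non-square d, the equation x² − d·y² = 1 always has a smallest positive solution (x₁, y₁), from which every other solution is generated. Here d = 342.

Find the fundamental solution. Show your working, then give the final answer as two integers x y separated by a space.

√342 = [18; 2,36, …], period ℓ=2 (even) → k=1
step 0: (18, 1)  from 18·(1,0) + (0,1)
step 1: (37, 2)  from 2·(18,1) + (1,0)
→ (37, 2).  Check: 37²=1369, 342·2²=1368, difference 1.

37 2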